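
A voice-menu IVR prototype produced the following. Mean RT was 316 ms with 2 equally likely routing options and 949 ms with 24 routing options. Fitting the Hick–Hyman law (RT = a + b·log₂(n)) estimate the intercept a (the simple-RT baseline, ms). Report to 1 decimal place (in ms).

139.4 ms

The slope on a log₂ axis is (949 − 316) / (4.5850 − 1) = 176.571 ms/bit.
a = RT₁ − b·log₂ n₁ = 316 − 176.571 × 1 = 139.429 ms.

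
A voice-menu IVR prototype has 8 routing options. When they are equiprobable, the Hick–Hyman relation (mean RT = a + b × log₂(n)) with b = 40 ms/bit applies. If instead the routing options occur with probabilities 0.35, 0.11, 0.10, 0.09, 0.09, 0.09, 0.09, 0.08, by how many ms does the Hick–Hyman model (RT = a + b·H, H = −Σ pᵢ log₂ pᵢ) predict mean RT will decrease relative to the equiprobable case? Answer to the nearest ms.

10 ms

The RT saving is b·ΔH. Equiprobable H₀ = log₂(8) = 3.0000 bits; with the given probabilities H = 2.7547 bits.
b·(H₀ − H) = 40 × (3.0000 − 2.7547) = 9.81 ms.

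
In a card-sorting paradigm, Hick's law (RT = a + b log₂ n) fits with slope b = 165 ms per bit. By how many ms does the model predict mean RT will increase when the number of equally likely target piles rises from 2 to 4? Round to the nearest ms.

Only the slope matters, since a is common to both: ΔRT = b·log₂(n₂/n₁).
log₂(4) − log₂(2) = log₂(4/2) = log₂(2) = 1.
ΔRT = 165 × 1.0000 = 165.000 ms.

165 ms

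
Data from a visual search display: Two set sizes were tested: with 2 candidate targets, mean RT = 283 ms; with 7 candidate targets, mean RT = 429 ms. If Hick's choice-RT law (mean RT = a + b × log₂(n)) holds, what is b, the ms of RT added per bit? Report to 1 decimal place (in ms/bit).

Slope: b = (429 − 283) / (log₂ 7 − log₂ 2) = 146/1.8074 = 80.781 ms/bit.

80.8 ms/bit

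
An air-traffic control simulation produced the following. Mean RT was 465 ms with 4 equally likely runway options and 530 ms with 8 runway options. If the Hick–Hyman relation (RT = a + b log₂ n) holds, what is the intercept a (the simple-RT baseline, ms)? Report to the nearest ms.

335 ms

b = (RT₂ − RT₁)/(log₂ n₂ − log₂ n₁) = (530 − 465)/(3 − 2) = 65 ms/bit.
a = RT₁ − b·log₂ n₁ = 465 − 65 × 2 = 335.000 ms.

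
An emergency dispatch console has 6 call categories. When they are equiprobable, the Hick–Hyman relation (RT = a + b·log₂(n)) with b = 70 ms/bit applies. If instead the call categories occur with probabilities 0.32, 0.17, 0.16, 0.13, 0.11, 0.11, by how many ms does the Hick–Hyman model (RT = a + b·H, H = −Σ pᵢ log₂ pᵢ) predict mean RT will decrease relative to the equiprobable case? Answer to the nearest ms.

8 ms

Equiprobable entropy H₀ = log₂ 6 = 2.5850 bits.
Skewed entropy H = −Σ pᵢ log₂ pᵢ = 2.4669 bits.
ΔRT = b·(H₀ − H) = 70 × 0.1181 = 8.27 ms.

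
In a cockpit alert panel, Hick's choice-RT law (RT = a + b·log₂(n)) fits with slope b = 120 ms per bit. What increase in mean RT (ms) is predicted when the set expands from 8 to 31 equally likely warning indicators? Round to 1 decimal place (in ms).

ΔRT = (a + b log₂ n₂) − (a + b log₂ n₁) = b·(log₂ n₂ − log₂ n₁).
log₂(31) − log₂(8) = 4.9542 − 3 = 1.9542.
ΔRT = 120 × 1.9542 = 234.504 ms.

234.5 ms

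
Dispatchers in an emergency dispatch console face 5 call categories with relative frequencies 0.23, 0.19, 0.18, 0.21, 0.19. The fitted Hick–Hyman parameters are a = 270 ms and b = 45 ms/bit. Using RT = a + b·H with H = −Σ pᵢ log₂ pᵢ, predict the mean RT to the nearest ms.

Entropy contributions −pᵢ log₂ pᵢ: 0.4877, 0.4552, 0.4453, 0.4728, 0.4552; sum H = 2.3163 bits.
RT = a + bH = 270 + 45·2.3163 = 374.23 ms.

374 ms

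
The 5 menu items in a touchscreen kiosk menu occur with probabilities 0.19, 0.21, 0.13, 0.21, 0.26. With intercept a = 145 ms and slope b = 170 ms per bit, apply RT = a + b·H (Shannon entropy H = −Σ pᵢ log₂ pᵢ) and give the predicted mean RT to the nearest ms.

534 ms

H = 0.19·log₂(1/0.19) + 0.21·log₂(1/0.21) + 0.13·log₂(1/0.13) + 0.21·log₂(1/0.21) + 0.26·log₂(1/0.26) = 2.2888 bits.
RT = 145 + 170 × 2.2888 = 534.10 ms.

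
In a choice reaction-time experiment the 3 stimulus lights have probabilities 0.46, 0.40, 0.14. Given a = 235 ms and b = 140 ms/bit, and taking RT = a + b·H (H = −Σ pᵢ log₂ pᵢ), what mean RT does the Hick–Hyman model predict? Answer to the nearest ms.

437 ms

H = 0.46·log₂(1/0.46) + 0.40·log₂(1/0.40) + 0.14·log₂(1/0.14) = 1.4412 bits.
RT = 235 + 140 × 1.4412 = 436.77 ms.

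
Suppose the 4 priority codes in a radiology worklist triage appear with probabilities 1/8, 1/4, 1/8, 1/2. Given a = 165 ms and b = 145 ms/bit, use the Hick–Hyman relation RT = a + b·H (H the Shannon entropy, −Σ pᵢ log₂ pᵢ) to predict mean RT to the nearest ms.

419 ms

Each term −pᵢ log₂ pᵢ: 0.125·3 + 0.25·2 + 0.125·3 + 0.5·1; summed, H = 1.750 bits.
Mean RT = a + bH = 165 + 145·1.750 = 418.75 ms.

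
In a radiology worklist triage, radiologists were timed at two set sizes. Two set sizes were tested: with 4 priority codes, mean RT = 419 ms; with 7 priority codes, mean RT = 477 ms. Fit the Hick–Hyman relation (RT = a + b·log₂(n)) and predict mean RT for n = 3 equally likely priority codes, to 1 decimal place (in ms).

With log₂ n on the abscissa the relation is linear; from the two conditions:
  b = (477 − 419) / (log₂ 7 − log₂ 4) = 58 / (2.8074 − 2) = 71.840 ms/bit
  a = 419 − 71.840 × 2 = 275.321 ms
Then RT(3) = 275.321 + 71.840 × log₂ 3 = 275.321 + 71.840 × 1.5850 ≈ 389.184 ms.

389.2 ms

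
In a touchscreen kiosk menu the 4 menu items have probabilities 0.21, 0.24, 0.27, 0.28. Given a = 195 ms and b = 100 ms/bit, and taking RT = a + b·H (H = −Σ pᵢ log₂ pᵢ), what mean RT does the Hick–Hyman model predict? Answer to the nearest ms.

H = 0.21·log₂(1/0.21) + 0.24·log₂(1/0.24) + 0.27·log₂(1/0.27) + 0.28·log₂(1/0.28) = 1.9912 bits.
RT = 195 + 100 × 1.9912 = 394.12 ms.

394 ms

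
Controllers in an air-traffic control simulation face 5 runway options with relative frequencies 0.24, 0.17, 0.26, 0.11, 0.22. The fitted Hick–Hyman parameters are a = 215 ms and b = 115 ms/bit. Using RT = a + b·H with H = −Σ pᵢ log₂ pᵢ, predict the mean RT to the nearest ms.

475 ms

Entropy contributions −pᵢ log₂ pᵢ: 0.4941, 0.4346, 0.5053, 0.3503, 0.4806; sum H = 2.2649 bits.
RT = a + bH = 215 + 115·2.2649 = 475.46 ms.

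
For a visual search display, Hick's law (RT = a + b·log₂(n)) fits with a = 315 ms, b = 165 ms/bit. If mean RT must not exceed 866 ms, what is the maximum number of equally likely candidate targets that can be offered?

10

165·log₂ n ≤ 866 − 315 = 551, giving log₂ n ≤ 3.3394 and n ≤ 10.122. The largest whole number is 10.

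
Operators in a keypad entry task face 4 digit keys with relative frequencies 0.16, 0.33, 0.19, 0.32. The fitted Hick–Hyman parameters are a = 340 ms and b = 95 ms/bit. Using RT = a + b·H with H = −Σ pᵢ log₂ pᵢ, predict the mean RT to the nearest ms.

H = 0.16·log₂(1/0.16) + 0.33·log₂(1/0.33) + 0.19·log₂(1/0.19) + 0.32·log₂(1/0.32) = 1.9321 bits.
RT = 340 + 95 × 1.9321 = 523.55 ms.

524 ms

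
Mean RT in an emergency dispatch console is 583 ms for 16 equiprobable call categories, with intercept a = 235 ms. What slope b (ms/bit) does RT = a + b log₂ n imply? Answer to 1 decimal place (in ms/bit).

87.0 ms/bit

log₂(16) = 4 bits.
b = (RT − a)/log₂ n = (583 − 235) / 4 = 87.000 ms/bit.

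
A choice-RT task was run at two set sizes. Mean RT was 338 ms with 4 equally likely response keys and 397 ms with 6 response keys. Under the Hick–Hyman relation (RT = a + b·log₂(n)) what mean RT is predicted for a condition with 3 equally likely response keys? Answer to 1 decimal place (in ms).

296.1 ms

Solve the two-equation system in a and b:
  b = (397 − 338) / (log₂ 6 − log₂ 4) = 59 / (2.5850 − 2) = 100.861 ms/bit
  a = 338 − 100.861 × 2 = 136.278 ms
Then RT(3) = 136.278 + 100.861 × log₂ 3 = 136.278 + 100.861 × 1.5850 ≈ 296.139 ms.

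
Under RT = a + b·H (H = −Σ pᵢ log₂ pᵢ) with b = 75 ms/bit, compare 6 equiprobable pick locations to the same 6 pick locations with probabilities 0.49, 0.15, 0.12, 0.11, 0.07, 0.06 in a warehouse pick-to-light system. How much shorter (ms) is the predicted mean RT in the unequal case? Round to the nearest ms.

Equiprobable entropy H₀ = log₂ 6 = 2.5850 bits.
Skewed entropy H = −Σ pᵢ log₂ pᵢ = 2.1443 bits.
ΔRT = b·(H₀ − H) = 75 × 0.4407 = 33.05 ms.

33 ms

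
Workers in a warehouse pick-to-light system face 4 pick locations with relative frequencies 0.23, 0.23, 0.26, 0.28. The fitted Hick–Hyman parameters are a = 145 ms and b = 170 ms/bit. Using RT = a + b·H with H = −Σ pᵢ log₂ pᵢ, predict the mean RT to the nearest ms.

H = 0.23·log₂(1/0.23) + 0.23·log₂(1/0.23) + 0.26·log₂(1/0.26) + 0.28·log₂(1/0.28) = 1.9948 bits.
RT = 145 + 170 × 1.9948 = 484.12 ms.

484 ms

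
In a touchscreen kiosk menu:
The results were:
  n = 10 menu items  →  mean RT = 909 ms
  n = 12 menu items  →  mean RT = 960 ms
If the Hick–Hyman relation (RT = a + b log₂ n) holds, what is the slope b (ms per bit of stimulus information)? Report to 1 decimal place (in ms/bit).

The slope on a log₂ axis is (960 − 909) / (3.5850 − 3.3219) = 193.891 ms/bit.

193.9 ms/bit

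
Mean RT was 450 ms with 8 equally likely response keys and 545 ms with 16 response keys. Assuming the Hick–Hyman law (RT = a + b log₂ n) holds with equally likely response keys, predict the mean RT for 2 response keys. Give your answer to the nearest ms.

260 ms

With log₂ n on the abscissa the relation is linear; from the two conditions:
  b = (545 − 450) / (log₂ 16 − log₂ 8) = 95 / (4 − 3) = 95 ms/bit
  a = 450 − 95 × 3 = 165 ms
Then RT(2) = 165 + 95 × log₂ 2 = 165 + 95 × 1 ≈ 260.000 ms.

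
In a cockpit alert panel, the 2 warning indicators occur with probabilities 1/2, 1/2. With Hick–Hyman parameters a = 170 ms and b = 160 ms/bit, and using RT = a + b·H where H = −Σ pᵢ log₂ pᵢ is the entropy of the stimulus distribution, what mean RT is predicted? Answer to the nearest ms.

330 ms

Each term −pᵢ log₂ pᵢ: 0.5·1 + 0.5·1; summed, H = 1.000 bits.
Mean RT = a + bH = 170 + 160·1.000 = 330.00 ms.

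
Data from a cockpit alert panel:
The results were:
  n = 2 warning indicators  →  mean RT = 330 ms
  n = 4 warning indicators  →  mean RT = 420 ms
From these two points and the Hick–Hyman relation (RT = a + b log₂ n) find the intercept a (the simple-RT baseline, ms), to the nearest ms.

240 ms

The slope on a log₂ axis is (420 − 330) / (2 − 1) = 90 ms/bit.
a = RT₁ − b·log₂ n₁ = 330 − 90 × 1 = 240.000 ms.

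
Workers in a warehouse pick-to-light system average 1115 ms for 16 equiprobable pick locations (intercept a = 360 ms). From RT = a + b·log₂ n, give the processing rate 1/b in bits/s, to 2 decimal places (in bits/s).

b = (1115 − 360)/log₂ 16 = 755/4 = 188.750 ms per bit = 0.18875 s/bit; the reciprocal is 5.298 bits/s.

5.30 bits/s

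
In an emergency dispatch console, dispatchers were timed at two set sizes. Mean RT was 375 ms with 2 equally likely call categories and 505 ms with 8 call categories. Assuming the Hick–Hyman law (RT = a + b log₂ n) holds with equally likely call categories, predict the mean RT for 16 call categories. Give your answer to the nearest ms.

Fit slope and intercept:
  b = (505 − 375) / (log₂ 8 − log₂ 2) = 130 / (3 − 1) = 65 ms/bit
  a = 375 − 65 × 1 = 310 ms
Then RT(16) = 310 + 65 × log₂ 16 = 310 + 65 × 4 ≈ 570.000 ms.

570 ms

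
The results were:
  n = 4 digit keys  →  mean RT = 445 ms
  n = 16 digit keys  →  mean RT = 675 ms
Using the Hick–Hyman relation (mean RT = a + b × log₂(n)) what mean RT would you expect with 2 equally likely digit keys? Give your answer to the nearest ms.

330 ms

Fit slope and intercept:
  b = (675 − 445) / (log₂ 16 − log₂ 4) = 230 / (4 − 2) = 115 ms/bit
  a = 445 − 115 × 2 = 215 ms
Then RT(2) = 215 + 115 × log₂ 2 = 215 + 115 × 1 ≈ 330.000 ms.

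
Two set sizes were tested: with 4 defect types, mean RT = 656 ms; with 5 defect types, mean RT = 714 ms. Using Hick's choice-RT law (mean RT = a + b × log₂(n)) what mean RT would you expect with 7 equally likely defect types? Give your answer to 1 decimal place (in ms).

RT is linear in log₂ n, so two points fix the line:
  b = (714 − 656) / (log₂ 5 − log₂ 4) = 58 / (2.3219 − 2) = 180.164 ms/bit
  a = 656 − 180.164 × 2 = 295.671 ms
Then RT(7) = 295.671 + 180.164 × log₂ 7 = 295.671 + 180.164 × 2.8074 ≈ 801.457 ms.

801.5 ms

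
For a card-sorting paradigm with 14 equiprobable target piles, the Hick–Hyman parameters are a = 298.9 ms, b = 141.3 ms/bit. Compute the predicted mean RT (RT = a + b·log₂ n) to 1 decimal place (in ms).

log₂(14) = 3.8074 bits, so RT = 298.9 + 141.3 × 3.8074 ≈ 836.879 ms.

836.9 ms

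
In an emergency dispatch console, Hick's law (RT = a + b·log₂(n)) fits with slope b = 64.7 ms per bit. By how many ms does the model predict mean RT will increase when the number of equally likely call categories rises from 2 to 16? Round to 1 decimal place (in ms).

Only the slope matters, since a is common to both: ΔRT = b·log₂(n₂/n₁).
log₂(16) − log₂(2) = log₂(16/2) = log₂(8) = 3.
ΔRT = 64.7 × 3.0000 = 194.100 ms.

194.1 ms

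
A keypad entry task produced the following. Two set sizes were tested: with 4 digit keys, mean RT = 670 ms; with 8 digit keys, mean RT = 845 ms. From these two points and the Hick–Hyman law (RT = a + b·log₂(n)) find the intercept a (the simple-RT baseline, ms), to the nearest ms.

320 ms

The slope on a log₂ axis is (845 − 670) / (3 − 2) = 175 ms/bit.
Intercept: a = 670 − 175·log₂(4) = 320.000 ms.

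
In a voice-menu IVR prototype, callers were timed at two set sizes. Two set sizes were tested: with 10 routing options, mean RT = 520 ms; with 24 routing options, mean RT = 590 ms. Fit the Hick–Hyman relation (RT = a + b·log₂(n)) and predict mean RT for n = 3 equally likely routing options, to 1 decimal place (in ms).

423.7 ms

Solve the two-equation system in a and b:
  b = (590 − 520) / (log₂ 24 − log₂ 10) = 70 / (4.5850 − 3.3219) = 55.422 ms/bit
  a = 520 − 55.422 × 3.3219 = 335.892 ms
Then RT(3) = 335.892 + 55.422 × log₂ 3 = 335.892 + 55.422 × 1.5850 ≈ 423.734 ms.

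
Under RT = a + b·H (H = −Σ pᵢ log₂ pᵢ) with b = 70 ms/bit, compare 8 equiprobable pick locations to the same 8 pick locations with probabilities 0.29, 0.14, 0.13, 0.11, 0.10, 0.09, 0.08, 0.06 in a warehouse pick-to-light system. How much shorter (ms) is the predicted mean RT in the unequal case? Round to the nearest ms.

Equiprobable entropy H₀ = log₂ 8 = 3.0000 bits.
Skewed entropy H = −Σ pᵢ log₂ pᵢ = 2.8278 bits.
ΔRT = b·(H₀ − H) = 70 × 0.1722 = 12.05 ms.

12 ms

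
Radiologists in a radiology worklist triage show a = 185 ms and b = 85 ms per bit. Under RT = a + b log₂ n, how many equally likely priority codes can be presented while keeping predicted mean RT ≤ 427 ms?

85·log₂ n ≤ 427 − 185 = 242, giving log₂ n ≤ 2.8471 and n ≤ 7.195. The largest whole number is 7.

7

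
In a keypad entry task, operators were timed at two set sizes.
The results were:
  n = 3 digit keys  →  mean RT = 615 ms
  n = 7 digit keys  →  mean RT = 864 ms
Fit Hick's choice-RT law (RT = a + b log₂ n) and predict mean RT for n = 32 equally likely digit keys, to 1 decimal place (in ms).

1310.6 ms

RT is linear in log₂ n, so two points fix the line:
  b = (864 − 615) / (log₂ 7 − log₂ 3) = 249 / (2.8074 − 1.5850) = 203.699 ms/bit
  a = 615 − 203.699 × 1.5850 = 292.145 ms
Then RT(32) = 292.145 + 203.699 × log₂ 32 = 292.145 + 203.699 × 5 ≈ 1310.639 ms.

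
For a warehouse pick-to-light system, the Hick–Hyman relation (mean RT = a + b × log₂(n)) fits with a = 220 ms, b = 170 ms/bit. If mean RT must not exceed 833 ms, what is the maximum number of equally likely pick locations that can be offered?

Information budget: (833 − 220)/170 = 3.6059 bits, so n ≤ 2^3.6059 = 12.175 → at most 12.

12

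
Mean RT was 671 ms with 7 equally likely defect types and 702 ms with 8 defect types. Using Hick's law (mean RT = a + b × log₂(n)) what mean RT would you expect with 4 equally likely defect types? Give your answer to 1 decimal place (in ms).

541.1 ms

With log₂ n on the abscissa the relation is linear; from the two conditions:
  b = (702 − 671) / (log₂ 8 − log₂ 7) = 31 / (3 − 2.8074) = 160.918 ms/bit
  a = 671 − 160.918 × 2.8074 = 219.247 ms
Then RT(4) = 219.247 + 160.918 × log₂ 4 = 219.247 + 160.918 × 2 ≈ 541.082 ms.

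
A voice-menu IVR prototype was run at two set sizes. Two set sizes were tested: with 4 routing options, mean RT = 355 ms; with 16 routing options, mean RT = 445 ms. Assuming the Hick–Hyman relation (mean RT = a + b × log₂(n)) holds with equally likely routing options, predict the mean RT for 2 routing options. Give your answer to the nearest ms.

RT is linear in log₂ n, so two points fix the line:
  b = (445 − 355) / (log₂ 16 − log₂ 4) = 90 / (4 − 2) = 45 ms/bit
  a = 355 − 45 × 2 = 265 ms
Then RT(2) = 265 + 45 × log₂ 2 = 265 + 45 × 1 ≈ 310.000 ms.

310 ms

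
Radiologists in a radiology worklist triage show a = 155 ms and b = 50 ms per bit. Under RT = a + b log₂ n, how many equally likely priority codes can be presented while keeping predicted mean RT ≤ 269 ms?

4

Information budget: (269 − 155)/50 = 2.2800 bits, so n ≤ 2^2.2800 = 4.857 → at most 4.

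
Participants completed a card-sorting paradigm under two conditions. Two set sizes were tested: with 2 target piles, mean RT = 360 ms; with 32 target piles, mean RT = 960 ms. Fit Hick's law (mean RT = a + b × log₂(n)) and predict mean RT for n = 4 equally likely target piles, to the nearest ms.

510 ms

With log₂ n on the abscissa the relation is linear; from the two conditions:
  b = (960 − 360) / (log₂ 32 − log₂ 2) = 600 / (5 − 1) = 150 ms/bit
  a = 360 − 150 × 1 = 210 ms
Then RT(4) = 210 + 150 × log₂ 4 = 210 + 150 × 2 ≈ 510.000 ms.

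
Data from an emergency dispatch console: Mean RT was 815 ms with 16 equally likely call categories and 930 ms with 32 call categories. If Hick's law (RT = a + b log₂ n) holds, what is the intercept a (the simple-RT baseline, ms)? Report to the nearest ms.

355 ms

b = (RT₂ − RT₁)/(log₂ n₂ − log₂ n₁) = (930 − 815)/(5 − 4) = 115 ms/bit.
Intercept: a = 815 − 115·log₂(16) = 355.000 ms.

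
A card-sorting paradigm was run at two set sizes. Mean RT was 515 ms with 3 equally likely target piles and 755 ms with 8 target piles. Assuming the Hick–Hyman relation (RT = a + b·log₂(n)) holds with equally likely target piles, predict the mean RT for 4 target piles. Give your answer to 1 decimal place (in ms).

Fit slope and intercept:
  b = (755 − 515) / (log₂ 8 − log₂ 3) = 240 / (3 − 1.5850) = 169.607 ms/bit
  a = 515 − 169.607 × 1.5850 = 246.180 ms
Then RT(4) = 246.180 + 169.607 × log₂ 4 = 246.180 + 169.607 × 2 ≈ 585.393 ms.

585.4 ms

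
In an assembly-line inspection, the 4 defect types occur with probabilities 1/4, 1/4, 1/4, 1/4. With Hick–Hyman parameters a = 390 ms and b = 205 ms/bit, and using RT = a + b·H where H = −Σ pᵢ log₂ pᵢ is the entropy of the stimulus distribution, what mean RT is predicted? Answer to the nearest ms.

800 ms

Each term −pᵢ log₂ pᵢ: 0.25·2 + 0.25·2 + 0.25·2 + 0.25·2; summed, H = 2.000 bits.
Mean RT = a + bH = 390 + 205·2.000 = 800.00 ms.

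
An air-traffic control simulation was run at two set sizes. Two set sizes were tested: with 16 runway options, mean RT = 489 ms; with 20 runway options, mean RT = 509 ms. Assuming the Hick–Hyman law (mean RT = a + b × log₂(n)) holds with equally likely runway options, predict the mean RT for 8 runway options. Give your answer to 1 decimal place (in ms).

426.9 ms

With log₂ n on the abscissa the relation is linear; from the two conditions:
  b = (509 − 489) / (log₂ 20 − log₂ 16) = 20 / (4.3219 − 4) = 62.126 ms/bit
  a = 489 − 62.126 × 4 = 240.497 ms
Then RT(8) = 240.497 + 62.126 × log₂ 8 = 240.497 + 62.126 × 3 ≈ 426.874 ms.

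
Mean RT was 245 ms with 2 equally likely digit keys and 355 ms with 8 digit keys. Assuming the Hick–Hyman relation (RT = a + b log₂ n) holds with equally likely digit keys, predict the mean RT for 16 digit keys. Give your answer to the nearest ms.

410 ms

RT is linear in log₂ n, so two points fix the line:
  b = (355 − 245) / (log₂ 8 − log₂ 2) = 110 / (3 − 1) = 55 ms/bit
  a = 245 − 55 × 1 = 190 ms
Then RT(16) = 190 + 55 × log₂ 16 = 190 + 55 × 4 ≈ 410.000 ms.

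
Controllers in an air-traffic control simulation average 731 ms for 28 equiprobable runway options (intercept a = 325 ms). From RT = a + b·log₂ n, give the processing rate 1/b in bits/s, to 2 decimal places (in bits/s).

Choice component = 731 − 325 = 406 ms over log₂(28) = 4.8074 bits.
b = 406 / 4.8074 = 84.454 ms/bit, so 1/b = 11.841 bits/s.

11.84 bits/s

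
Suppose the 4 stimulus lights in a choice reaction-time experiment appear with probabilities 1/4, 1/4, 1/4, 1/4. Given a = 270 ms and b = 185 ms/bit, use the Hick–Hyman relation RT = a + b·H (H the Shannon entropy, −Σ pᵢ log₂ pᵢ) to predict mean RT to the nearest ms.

640 ms

Each term −pᵢ log₂ pᵢ: 0.25·2 + 0.25·2 + 0.25·2 + 0.25·2; summed, H = 2.000 bits.
Mean RT = a + bH = 270 + 185·2.000 = 640.00 ms.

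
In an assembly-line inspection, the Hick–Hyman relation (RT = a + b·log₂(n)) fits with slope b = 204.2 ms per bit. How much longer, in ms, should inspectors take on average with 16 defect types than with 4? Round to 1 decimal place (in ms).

408.4 ms

ΔRT = (a + b log₂ n₂) − (a + b log₂ n₁) = b·(log₂ n₂ − log₂ n₁).
log₂(16) − log₂(4) = log₂(16/4) = log₂(4) = 2.
ΔRT = 204.2 × 2.0000 = 408.400 ms.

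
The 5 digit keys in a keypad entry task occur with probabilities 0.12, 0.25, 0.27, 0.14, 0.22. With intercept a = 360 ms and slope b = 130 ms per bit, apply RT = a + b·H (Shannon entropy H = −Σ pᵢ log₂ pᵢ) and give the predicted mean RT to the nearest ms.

H = 0.12·log₂(1/0.12) + 0.25·log₂(1/0.25) + 0.27·log₂(1/0.27) + 0.14·log₂(1/0.14) + 0.22·log₂(1/0.22) = 2.2548 bits.
RT = 360 + 130 × 2.2548 = 653.12 ms.

653 ms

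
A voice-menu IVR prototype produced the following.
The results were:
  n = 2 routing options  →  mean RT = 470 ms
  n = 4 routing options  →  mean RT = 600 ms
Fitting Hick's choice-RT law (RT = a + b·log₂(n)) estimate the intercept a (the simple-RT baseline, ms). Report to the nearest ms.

340 ms

The slope on a log₂ axis is (600 − 470) / (2 − 1) = 130 ms/bit.
a = RT₁ − b·log₂ n₁ = 470 − 130 × 1 = 340.000 ms.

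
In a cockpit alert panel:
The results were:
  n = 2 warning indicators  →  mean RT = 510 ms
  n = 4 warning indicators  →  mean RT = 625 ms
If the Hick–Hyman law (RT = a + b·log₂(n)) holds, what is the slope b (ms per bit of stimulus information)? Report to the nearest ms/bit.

115 ms/bit

Slope: b = (625 − 510) / (log₂ 4 − log₂ 2) = 115/1.0000 = 115 ms/bit.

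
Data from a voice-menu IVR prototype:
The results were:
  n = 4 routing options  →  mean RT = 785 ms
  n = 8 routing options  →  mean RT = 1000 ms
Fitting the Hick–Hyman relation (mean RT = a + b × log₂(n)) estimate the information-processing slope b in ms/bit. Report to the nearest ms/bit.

215 ms/bit

b = (RT₂ − RT₁)/(log₂ n₂ − log₂ n₁) = (1000 − 785)/(3 − 2) = 215 ms/bit.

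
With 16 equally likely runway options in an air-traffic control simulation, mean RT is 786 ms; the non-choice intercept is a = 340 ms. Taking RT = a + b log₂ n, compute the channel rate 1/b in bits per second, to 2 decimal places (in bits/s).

Choice component = 786 − 340 = 446 ms over log₂(16) = 4 bits.
b = 446 / 4 = 111.500 ms/bit, so 1/b = 8.969 bits/s.

8.97 bits/s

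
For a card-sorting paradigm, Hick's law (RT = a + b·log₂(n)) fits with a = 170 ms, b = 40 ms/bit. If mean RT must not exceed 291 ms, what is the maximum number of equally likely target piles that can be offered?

8

40·log₂ n ≤ 291 − 170 = 121, giving log₂ n ≤ 3.0250 and n ≤ 8.140. The largest whole number is 8.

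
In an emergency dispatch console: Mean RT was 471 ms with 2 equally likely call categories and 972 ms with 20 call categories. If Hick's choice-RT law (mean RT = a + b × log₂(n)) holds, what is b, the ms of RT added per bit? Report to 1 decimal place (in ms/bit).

Slope: b = (972 − 471) / (log₂ 20 − log₂ 2) = 501/3.3219 = 150.816 ms/bit.

150.8 ms/bit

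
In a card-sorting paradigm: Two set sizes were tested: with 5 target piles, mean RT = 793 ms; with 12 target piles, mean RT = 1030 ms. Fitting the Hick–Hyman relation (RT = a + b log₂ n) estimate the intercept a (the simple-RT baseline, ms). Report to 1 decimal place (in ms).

b = (RT₂ − RT₁)/(log₂ n₂ − log₂ n₁) = (1030 − 793)/(3.5850 − 2.3219) = 187.643 ms/bit.
a = RT₁ − b·log₂ n₁ = 793 − 187.643 × 2.3219 = 357.306 ms.

357.3 ms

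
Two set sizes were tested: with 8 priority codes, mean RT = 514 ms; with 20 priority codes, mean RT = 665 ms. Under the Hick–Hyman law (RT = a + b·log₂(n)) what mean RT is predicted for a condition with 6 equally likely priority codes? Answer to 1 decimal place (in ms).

RT is linear in log₂ n, so two points fix the line:
  b = (665 − 514) / (log₂ 20 − log₂ 8) = 151 / (4.3219 − 3) = 114.227 ms/bit
  a = 514 − 114.227 × 3 = 171.319 ms
Then RT(6) = 171.319 + 114.227 × log₂ 6 = 171.319 + 114.227 × 2.5850 ≈ 466.591 ms.

466.6 ms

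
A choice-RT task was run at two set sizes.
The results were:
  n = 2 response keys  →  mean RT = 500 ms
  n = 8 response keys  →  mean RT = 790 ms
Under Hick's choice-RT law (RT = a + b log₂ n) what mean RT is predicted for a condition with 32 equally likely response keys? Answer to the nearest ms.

1080 ms

With log₂ n on the abscissa the relation is linear; from the two conditions:
  b = (790 − 500) / (log₂ 8 − log₂ 2) = 290 / (3 − 1) = 145 ms/bit
  a = 500 − 145 × 1 = 355 ms
Then RT(32) = 355 + 145 × log₂ 32 = 355 + 145 × 5 ≈ 1080.000 ms.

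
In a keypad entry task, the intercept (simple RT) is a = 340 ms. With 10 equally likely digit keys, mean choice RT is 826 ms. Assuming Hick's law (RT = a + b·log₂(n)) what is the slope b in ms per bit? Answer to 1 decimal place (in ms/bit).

146.3 ms/bit

10 alternatives carry log₂ 10 = 3.3219 bits; the choice cost is 826 − 340 = 486 ms, so b = 486/3.3219 = 146.301 ms/bit.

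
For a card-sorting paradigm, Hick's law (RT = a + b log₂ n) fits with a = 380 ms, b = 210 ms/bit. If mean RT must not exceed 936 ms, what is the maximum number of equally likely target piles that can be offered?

6

210·log₂ n ≤ 936 − 380 = 556, giving log₂ n ≤ 2.6476 and n ≤ 6.266. The largest whole number is 6.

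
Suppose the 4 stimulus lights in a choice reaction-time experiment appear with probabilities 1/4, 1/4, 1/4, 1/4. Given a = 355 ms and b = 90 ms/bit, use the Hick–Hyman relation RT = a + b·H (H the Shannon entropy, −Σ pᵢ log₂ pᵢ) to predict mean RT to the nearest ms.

Each term −pᵢ log₂ pᵢ: 0.25·2 + 0.25·2 + 0.25·2 + 0.25·2; summed, H = 2.000 bits.
Mean RT = a + bH = 355 + 90·2.000 = 535.00 ms.

535 ms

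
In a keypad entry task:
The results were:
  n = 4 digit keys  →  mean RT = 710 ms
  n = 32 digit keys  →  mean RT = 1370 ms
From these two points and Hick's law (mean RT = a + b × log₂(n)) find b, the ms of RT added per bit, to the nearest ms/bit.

The slope on a log₂ axis is (1370 − 710) / (5 − 2) = 220 ms/bit.

220 ms/bit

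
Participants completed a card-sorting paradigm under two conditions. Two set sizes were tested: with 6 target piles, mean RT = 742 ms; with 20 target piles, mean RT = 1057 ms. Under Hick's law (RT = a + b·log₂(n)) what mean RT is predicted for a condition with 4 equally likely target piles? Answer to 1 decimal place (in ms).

635.9 ms

RT is linear in log₂ n, so two points fix the line:
  b = (1057 − 742) / (log₂ 20 − log₂ 6) = 315 / (4.3219 − 2.5850) = 181.351 ms/bit
  a = 742 − 181.351 × 2.5850 = 273.215 ms
Then RT(4) = 273.215 + 181.351 × log₂ 4 = 273.215 + 181.351 × 2 ≈ 635.917 ms.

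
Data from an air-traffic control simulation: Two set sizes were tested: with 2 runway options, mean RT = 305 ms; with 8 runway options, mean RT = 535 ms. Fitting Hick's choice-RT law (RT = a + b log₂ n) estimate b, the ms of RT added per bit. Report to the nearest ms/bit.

b = (RT₂ − RT₁)/(log₂ n₂ − log₂ n₁) = (535 − 305)/(3 − 1) = 115 ms/bit.

115 ms/bit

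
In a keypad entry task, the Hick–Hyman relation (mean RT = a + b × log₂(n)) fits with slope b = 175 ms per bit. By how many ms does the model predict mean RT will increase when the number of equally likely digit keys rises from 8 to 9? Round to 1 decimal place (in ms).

29.7 ms

ΔRT = (a + b log₂ n₂) − (a + b log₂ n₁) = b·(log₂ n₂ − log₂ n₁).
log₂(9) − log₂(8) = 3.1699 − 3 = 0.1699.
ΔRT = 175 × 0.1699 = 29.737 ms.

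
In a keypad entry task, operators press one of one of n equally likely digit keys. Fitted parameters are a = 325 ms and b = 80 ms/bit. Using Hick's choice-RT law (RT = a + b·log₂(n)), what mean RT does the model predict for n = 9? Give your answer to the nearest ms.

579 ms

log₂(9) = 3.1699 bits, so RT = 325 + 80 × 3.1699 ≈ 578.594 ms.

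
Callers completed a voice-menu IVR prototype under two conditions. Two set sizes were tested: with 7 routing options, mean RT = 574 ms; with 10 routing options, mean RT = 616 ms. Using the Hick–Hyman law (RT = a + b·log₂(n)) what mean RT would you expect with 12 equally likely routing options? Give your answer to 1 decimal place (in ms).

With log₂ n on the abscissa the relation is linear; from the two conditions:
  b = (616 − 574) / (log₂ 10 − log₂ 7) = 42 / (3.3219 − 2.8074) = 81.621 ms/bit
  a = 574 − 81.621 × 2.8074 = 344.861 ms
Then RT(12) = 344.861 + 81.621 × log₂ 12 = 344.861 + 81.621 × 3.5850 ≈ 637.469 ms.

637.5 ms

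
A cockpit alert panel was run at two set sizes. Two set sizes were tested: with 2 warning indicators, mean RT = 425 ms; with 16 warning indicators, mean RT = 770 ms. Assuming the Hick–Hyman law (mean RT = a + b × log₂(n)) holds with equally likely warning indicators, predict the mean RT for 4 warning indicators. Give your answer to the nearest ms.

540 ms

RT is linear in log₂ n, so two points fix the line:
  b = (770 − 425) / (log₂ 16 − log₂ 2) = 345 / (4 − 1) = 115 ms/bit
  a = 425 − 115 × 1 = 310 ms
Then RT(4) = 310 + 115 × log₂ 4 = 310 + 115 × 2 ≈ 540.000 ms.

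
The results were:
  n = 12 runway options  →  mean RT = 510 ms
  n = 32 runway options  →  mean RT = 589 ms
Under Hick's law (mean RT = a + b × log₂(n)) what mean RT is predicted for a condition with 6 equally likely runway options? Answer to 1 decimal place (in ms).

454.2 ms

With log₂ n on the abscissa the relation is linear; from the two conditions:
  b = (589 − 510) / (log₂ 32 − log₂ 12) = 79 / (5 − 3.5850) = 55.829 ms/bit
  a = 510 − 55.829 × 3.5850 = 309.855 ms
Then RT(6) = 309.855 + 55.829 × log₂ 6 = 309.855 + 55.829 × 2.5850 ≈ 454.171 ms.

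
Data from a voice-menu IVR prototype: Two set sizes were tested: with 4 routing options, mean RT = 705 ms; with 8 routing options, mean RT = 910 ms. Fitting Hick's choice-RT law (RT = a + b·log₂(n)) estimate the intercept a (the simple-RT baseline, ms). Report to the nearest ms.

295 ms

b = (RT₂ − RT₁)/(log₂ n₂ − log₂ n₁) = (910 − 705)/(3 − 2) = 205 ms/bit.
Intercept: a = 705 − 205·log₂(4) = 295.000 ms.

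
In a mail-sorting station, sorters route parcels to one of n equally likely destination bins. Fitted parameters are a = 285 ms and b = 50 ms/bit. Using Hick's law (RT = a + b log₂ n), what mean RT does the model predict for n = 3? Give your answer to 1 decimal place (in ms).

364.2 ms

log₂(3) = 1.5850 bits, so RT = 285 + 50 × 1.5850 ≈ 364.248 ms.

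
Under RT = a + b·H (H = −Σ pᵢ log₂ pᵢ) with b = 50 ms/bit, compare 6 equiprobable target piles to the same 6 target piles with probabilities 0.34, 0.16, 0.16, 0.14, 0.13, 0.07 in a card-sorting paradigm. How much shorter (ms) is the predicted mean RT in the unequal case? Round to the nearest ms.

Equiprobable entropy H₀ = log₂ 6 = 2.5850 bits.
Skewed entropy H = −Σ pᵢ log₂ pᵢ = 2.4235 bits.
ΔRT = b·(H₀ − H) = 50 × 0.1614 = 8.07 ms.

8 ms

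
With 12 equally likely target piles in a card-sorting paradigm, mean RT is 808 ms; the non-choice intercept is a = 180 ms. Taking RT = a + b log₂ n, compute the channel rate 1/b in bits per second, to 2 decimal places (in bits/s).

5.71 bits/s

Choice component = 808 − 180 = 628 ms over log₂(12) = 3.5850 bits.
b = 628 / 3.5850 = 175.176 ms/bit, so 1/b = 5.709 bits/s.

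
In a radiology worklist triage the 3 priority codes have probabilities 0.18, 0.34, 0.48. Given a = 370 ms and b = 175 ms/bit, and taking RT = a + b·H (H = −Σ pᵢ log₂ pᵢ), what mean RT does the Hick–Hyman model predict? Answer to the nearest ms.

Entropy contributions −pᵢ log₂ pᵢ: 0.4453, 0.5292, 0.5083; sum H = 1.4828 bits.
RT = a + bH = 370 + 175·1.4828 = 629.48 ms.

629 ms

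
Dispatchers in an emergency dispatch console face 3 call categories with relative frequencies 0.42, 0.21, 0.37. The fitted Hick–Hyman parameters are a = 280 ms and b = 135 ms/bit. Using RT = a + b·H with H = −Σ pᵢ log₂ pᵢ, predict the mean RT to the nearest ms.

486 ms

Entropy contributions −pᵢ log₂ pᵢ: 0.5256, 0.4728, 0.5307; sum H = 1.5292 bits.
RT = a + bH = 280 + 135·1.5292 = 486.44 ms.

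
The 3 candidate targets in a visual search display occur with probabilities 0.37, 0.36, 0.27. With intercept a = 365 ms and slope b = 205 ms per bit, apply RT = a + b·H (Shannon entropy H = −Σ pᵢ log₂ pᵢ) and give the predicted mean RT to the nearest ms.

Entropy contributions −pᵢ log₂ pᵢ: 0.5307, 0.5306, 0.5100; sum H = 1.5714 bits.
RT = a + bH = 365 + 205·1.5714 = 687.13 ms.

687 ms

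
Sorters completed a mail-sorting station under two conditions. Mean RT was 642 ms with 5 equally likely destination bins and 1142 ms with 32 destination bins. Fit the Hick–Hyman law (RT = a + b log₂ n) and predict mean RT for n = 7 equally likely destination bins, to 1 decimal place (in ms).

732.6 ms

RT is linear in log₂ n, so two points fix the line:
  b = (1142 − 642) / (log₂ 32 − log₂ 5) = 500 / (5 − 2.3219) = 186.701 ms/bit
  a = 642 − 186.701 × 2.3219 = 208.493 ms
Then RT(7) = 208.493 + 186.701 × log₂ 7 = 208.493 + 186.701 × 2.8074 ≈ 732.630 ms.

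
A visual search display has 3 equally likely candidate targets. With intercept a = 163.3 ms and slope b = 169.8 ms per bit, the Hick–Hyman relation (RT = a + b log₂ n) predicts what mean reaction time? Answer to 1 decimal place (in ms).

432.4 ms

log₂(3) = 1.5850 bits, so RT = 163.3 + 169.8 × 1.5850 ≈ 432.427 ms.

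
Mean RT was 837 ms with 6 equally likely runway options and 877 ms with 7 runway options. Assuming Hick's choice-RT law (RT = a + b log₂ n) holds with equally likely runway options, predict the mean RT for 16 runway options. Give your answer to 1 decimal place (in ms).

1091.5 ms

RT is linear in log₂ n, so two points fix the line:
  b = (877 − 837) / (log₂ 7 − log₂ 6) = 40 / (2.8074 − 2.5850) = 179.862 ms/bit
  a = 837 − 179.862 × 2.5850 = 372.063 ms
Then RT(16) = 372.063 + 179.862 × log₂ 16 = 372.063 + 179.862 × 4 ≈ 1091.512 ms.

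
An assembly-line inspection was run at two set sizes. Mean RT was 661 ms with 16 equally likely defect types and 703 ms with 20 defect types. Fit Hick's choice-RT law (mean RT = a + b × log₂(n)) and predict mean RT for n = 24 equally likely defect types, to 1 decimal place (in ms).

737.3 ms

Solve the two-equation system in a and b:
  b = (703 − 661) / (log₂ 20 − log₂ 16) = 42 / (4.3219 − 4) = 130.464 ms/bit
  a = 661 − 130.464 × 4 = 139.144 ms
Then RT(24) = 139.144 + 130.464 × log₂ 24 = 139.144 + 130.464 × 4.5850 ≈ 737.316 ms.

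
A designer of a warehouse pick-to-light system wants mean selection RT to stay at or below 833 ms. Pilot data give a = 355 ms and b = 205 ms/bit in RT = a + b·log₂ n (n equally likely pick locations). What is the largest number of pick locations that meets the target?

5

Information budget: (833 − 355)/205 = 2.3317 bits, so n ≤ 2^2.3317 = 5.034 → at most 5.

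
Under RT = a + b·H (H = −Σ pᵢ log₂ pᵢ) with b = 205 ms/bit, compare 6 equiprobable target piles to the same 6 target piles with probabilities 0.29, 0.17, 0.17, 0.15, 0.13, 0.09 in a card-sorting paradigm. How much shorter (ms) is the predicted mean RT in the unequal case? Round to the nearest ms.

Equiprobable entropy H₀ = log₂ 6 = 2.5850 bits.
Skewed entropy H = −Σ pᵢ log₂ pᵢ = 2.4929 bits.
ΔRT = b·(H₀ − H) = 205 × 0.0920 = 18.87 ms.

19 ms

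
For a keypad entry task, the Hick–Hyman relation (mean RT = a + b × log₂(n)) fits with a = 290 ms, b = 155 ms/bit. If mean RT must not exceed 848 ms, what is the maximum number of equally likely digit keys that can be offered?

12

155·log₂ n ≤ 848 − 290 = 558, giving log₂ n ≤ 3.6000 and n ≤ 12.126. The largest whole number is 12.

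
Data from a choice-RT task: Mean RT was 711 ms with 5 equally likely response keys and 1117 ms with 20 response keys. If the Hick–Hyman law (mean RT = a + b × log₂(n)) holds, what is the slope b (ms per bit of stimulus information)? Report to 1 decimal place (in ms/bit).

203.0 ms/bit

Slope: b = (1117 − 711) / (log₂ 20 − log₂ 5) = 406/2.0000 = 203.000 ms/bit.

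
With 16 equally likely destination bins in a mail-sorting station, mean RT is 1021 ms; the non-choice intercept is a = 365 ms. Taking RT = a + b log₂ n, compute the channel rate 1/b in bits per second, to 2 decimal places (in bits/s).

b = (1021 − 365)/log₂ 16 = 656/4 = 164.000 ms per bit = 0.16400 s/bit; the reciprocal is 6.098 bits/s.

6.10 bits/s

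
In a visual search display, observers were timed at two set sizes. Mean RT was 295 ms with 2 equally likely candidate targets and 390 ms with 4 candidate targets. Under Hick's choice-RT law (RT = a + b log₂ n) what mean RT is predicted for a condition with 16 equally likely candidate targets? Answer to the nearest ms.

RT is linear in log₂ n, so two points fix the line:
  b = (390 − 295) / (log₂ 4 − log₂ 2) = 95 / (2 − 1) = 95 ms/bit
  a = 295 − 95 × 1 = 200 ms
Then RT(16) = 200 + 95 × log₂ 16 = 200 + 95 × 4 ≈ 580.000 ms.

580 ms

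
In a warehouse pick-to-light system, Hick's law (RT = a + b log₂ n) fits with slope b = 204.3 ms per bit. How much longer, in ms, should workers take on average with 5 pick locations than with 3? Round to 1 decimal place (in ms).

150.6 ms

ΔRT = (a + b log₂ n₂) − (a + b log₂ n₁) = b·(log₂ n₂ − log₂ n₁).
log₂(5) − log₂(3) = 2.3219 − 1.5850 = 0.7370.
ΔRT = 204.3 × 0.7370 = 150.562 ms.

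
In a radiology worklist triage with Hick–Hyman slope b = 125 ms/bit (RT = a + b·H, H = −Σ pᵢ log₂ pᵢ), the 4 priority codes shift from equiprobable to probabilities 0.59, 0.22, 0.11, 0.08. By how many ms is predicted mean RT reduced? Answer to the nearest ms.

54 ms

Equiprobable entropy H₀ = log₂ 4 = 2.0000 bits.
Skewed entropy H = −Σ pᵢ log₂ pᵢ = 1.5715 bits.
ΔRT = b·(H₀ − H) = 125 × 0.4285 = 53.56 ms.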